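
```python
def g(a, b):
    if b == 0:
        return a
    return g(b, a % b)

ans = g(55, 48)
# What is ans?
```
Call trace:
g(a=55, b=48)
  g(a=48, b=7)
    g(a=7, b=6)
      g(a=6, b=1)
        g(a=1, b=0)
        -> return 1
      -> return 1
    -> return 1
  -> return 1
-> return 1

Final answer: 1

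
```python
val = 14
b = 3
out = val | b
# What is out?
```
Trace:
  val=14
  val=14, b=3
  val=14, b=3, out=15

Final answer: 15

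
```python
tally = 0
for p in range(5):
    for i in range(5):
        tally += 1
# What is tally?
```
Trace:
  tally=0
  tally=1, p=0, i=0
  tally=2, p=0, i=1
  tally=3, p=0, i=2
  tally=4, p=0, i=3
  tally=5, p=0, i=4
  tally=6, p=1, i=0
  tally=7, p=1, i=1
  tally=8, p=1, i=2
  tally=9, p=1, i=3
  tally=10, p=1, i=4
  tally=11, p=2, i=0
  tally=12, p=2, i=1
  tally=13, p=2, i=2
  tally=14, p=2, i=3
  tally=15, p=2, i=4
  tally=16, p=3, i=0
  tally=17, p=3, i=1
  tally=18, p=3, i=2
  tally=19, p=3, i=3
  tally=20, p=3, i=4
  tally=21, p=4, i=0
  tally=22, p=4, i=1
  tally=23, p=4, i=2
  tally=24, p=4, i=3
  tally=25, p=4, i=4

Final answer: 25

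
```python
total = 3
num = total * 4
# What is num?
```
Trace:
  total=3
  total=3, num=12

Final answer: 12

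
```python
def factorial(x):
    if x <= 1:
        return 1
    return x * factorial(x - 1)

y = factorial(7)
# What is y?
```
Call trace:
factorial(x=7)
  factorial(x=6)
    factorial(x=5)
      factorial(x=4)
        factorial(x=3)
          factorial(x=2)
            factorial(x=1)
            -> return 1
          -> return 2
        -> return 6
      -> return 24
    -> return 120
  -> return 720
-> return 5040

Final answer: 5040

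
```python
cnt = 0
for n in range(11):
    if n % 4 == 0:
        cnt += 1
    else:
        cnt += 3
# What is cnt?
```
Trace:
  cnt=0
  cnt=1, n=0
  cnt=4, n=1
  cnt=7, n=2
  cnt=10, n=3
  cnt=11, n=4
  cnt=14, n=5
  cnt=17, n=6
  cnt=20, n=7
  cnt=21, n=8
  cnt=24, n=9
  cnt=27, n=10

Final answer: 27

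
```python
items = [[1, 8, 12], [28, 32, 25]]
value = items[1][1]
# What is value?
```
Trace:
  items=[[1, 8, 12], [28, 32, 25]]
  items=[[1, 8, 12], [28, 32, 25]], value=32

Final answer: 32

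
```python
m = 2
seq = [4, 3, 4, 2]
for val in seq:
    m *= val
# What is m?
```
Trace:
  m=2
  m=8, val=4
  m=24, val=3
  m=96, val=4
  m=192, val=2

Final answer: 192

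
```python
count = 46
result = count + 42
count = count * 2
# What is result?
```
Trace:
  count=46
  count=46, result=88
  count=92, result=88

Final answer: 88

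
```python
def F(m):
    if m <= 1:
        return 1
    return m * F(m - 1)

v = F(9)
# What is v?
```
Call trace:
F(m=9)
  F(m=8)
    F(m=7)
      F(m=6)
        F(m=5)
          F(m=4)
            F(m=3)
              F(m=2)
                F(m=1)
                -> return 1
              -> return 2
            -> return 6
          -> return 24
        -> return 120
      -> return 720
    -> return 5040
  -> return 40320
-> return 362880

Final answer: 362880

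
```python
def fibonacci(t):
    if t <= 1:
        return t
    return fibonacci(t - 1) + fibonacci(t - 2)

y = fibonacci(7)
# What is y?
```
Call trace (a repeated sub-call is expanded the first time; later identical calls just restate its return value):
fibonacci(t=7)
  fibonacci(t=6)
    fibonacci(t=5)
      fibonacci(t=4)
        fibonacci(t=3)
          fibonacci(t=2)
            fibonacci(t=1)
            -> return 1
            fibonacci(t=0)
            -> return 0
          -> return 1
          fibonacci(t=1)
          -> return 1
        -> return 2
        fibonacci(t=2) -> return 1  (same call as traced above)
      -> return 3
      fibonacci(t=3) -> return 2  (same call as traced above)
    -> return 5
    fibonacci(t=4) -> return 3  (same call as traced above)
  -> return 8
  fibonacci(t=5) -> return 5  (same call as traced above)
-> return 13

Final answer: 13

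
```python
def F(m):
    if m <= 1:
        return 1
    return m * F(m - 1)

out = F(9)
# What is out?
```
Call trace:
F(m=9)
  F(m=8)
    F(m=7)
      F(m=6)
        F(m=5)
          F(m=4)
            F(m=3)
              F(m=2)
                F(m=1)
                -> return 1
              -> return 2
            -> return 6
          -> return 24
        -> return 120
      -> return 720
    -> return 5040
  -> return 40320
-> return 362880

Final answer: 362880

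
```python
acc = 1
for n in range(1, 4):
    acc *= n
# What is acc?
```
Trace:
  acc=1
  acc=1, n=1
  acc=2, n=2
  acc=6, n=3

Final answer: 6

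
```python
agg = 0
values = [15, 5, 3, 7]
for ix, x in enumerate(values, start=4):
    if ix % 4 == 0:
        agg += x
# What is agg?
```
Trace:
  agg=0
  agg=15, ix=4, x=15
  agg=15, ix=5, x=5
  agg=15, ix=6, x=3
  agg=15, ix=7, x=7

Final answer: 15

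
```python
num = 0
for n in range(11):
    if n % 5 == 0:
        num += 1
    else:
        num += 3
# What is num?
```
Trace:
  num=0
  num=1, n=0
  num=4, n=1
  num=7, n=2
  num=10, n=3
  num=13, n=4
  num=14, n=5
  num=17, n=6
  num=20, n=7
  num=23, n=8
  num=26, n=9
  num=27, n=10

Final answer: 27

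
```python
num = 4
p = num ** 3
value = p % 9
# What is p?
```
Trace:
  num=4
  num=4, p=64
  num=4, p=64, value=1

Final answer: 64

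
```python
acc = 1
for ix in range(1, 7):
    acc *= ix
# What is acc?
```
Trace:
  acc=1
  acc=1, ix=1
  acc=2, ix=2
  acc=6, ix=3
  acc=24, ix=4
  acc=120, ix=5
  acc=720, ix=6

Final answer: 720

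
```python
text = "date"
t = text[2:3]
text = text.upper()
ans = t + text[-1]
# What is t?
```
Trace:
  text='date'
  text='date', t='t'
  text='DATE', t='t'
  text='DATE', t='t', ans='tE'

Final answer: 't'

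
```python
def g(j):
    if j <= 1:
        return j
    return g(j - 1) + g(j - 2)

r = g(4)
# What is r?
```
Call trace (a repeated sub-call is expanded the first time; later identical calls just restate its return value):
g(j=4)
  g(j=3)
    g(j=2)
      g(j=1)
      -> return 1
      g(j=0)
      -> return 0
    -> return 1
    g(j=1)
    -> return 1
  -> return 2
  g(j=2) -> return 1  (same call as traced above)
-> return 3

Final answer: 3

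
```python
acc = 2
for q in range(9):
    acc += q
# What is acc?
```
Trace:
  acc=2
  acc=2, q=0
  acc=3, q=1
  acc=5, q=2
  acc=8, q=3
  acc=12, q=4
  acc=17, q=5
  acc=23, q=6
  acc=30, q=7
  acc=38, q=8

Final answer: 38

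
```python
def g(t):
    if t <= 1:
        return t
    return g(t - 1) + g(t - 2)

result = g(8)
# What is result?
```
Call trace (a repeated sub-call is expanded the first time; later identical calls just restate its return value):
g(t=8)
  g(t=7)
    g(t=6)
      g(t=5)
        g(t=4)
          g(t=3)
            g(t=2)
              g(t=1)
              -> return 1
              g(t=0)
              -> return 0
            -> return 1
            g(t=1)
            -> return 1
          -> return 2
          g(t=2) -> return 1  (same call as traced above)
        -> return 3
        g(t=3) -> return 2  (same call as traced above)
      -> return 5
      g(t=4) -> return 3  (same call as traced above)
    -> return 8
    g(t=5) -> return 5  (same call as traced above)
  -> return 13
  g(t=6) -> return 8  (same call as traced above)
-> return 21

Final answer: 21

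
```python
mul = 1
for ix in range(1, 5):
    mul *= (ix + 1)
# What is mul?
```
Trace:
  mul=1
  mul=2, ix=1
  mul=6, ix=2
  mul=24, ix=3
  mul=120, ix=4

Final answer: 120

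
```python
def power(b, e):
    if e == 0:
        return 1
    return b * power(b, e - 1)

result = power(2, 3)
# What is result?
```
Call trace:
power(b=2, e=3)
  power(b=2, e=2)
    power(b=2, e=1)
      power(b=2, e=0)
      -> return 1
    -> return 2
  -> return 4
-> return 8

Final answer: 8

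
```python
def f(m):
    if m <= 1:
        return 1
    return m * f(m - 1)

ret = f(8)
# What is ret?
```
Call trace:
f(m=8)
  f(m=7)
    f(m=6)
      f(m=5)
        f(m=4)
          f(m=3)
            f(m=2)
              f(m=1)
              -> return 1
            -> return 2
          -> return 6
        -> return 24
      -> return 120
    -> return 720
  -> return 5040
-> return 40320

Final answer: 40320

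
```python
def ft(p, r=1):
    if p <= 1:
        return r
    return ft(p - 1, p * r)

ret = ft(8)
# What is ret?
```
Call trace:
ft(p=8, r=1)
  ft(p=7, r=8)
    ft(p=6, r=56)
      ft(p=5, r=336)
        ft(p=4, r=1680)
          ft(p=3, r=6720)
            ft(p=2, r=20160)
              ft(p=1, r=40320)
              -> return 40320
            -> return 40320
          -> return 40320
        -> return 40320
      -> return 40320
    -> return 40320
  -> return 40320
-> return 40320

Final answer: 40320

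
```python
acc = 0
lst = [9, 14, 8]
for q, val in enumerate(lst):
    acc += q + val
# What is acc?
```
Trace:
  acc=0
  acc=9, q=0, val=9
  acc=24, q=1, val=14
  acc=34, q=2, val=8

Final answer: 34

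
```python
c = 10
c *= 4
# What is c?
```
Trace:
  c=10
  c=40

Final answer: 40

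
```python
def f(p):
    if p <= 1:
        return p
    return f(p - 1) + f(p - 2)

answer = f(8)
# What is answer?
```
Call trace (a repeated sub-call is expanded the first time; later identical calls just restate its return value):
f(p=8)
  f(p=7)
    f(p=6)
      f(p=5)
        f(p=4)
          f(p=3)
            f(p=2)
              f(p=1)
              -> return 1
              f(p=0)
              -> return 0
            -> return 1
            f(p=1)
            -> return 1
          -> return 2
          f(p=2) -> return 1  (same call as traced above)
        -> return 3
        f(p=3) -> return 2  (same call as traced above)
      -> return 5
      f(p=4) -> return 3  (same call as traced above)
    -> return 8
    f(p=5) -> return 5  (same call as traced above)
  -> return 13
  f(p=6) -> return 8  (same call as traced above)
-> return 21

Final answer: 21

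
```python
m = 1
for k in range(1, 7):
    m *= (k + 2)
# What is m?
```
Trace:
  m=1
  m=3, k=1
  m=12, k=2
  m=60, k=3
  m=360, k=4
  m=2520, k=5
  m=20160, k=6

Final answer: 20160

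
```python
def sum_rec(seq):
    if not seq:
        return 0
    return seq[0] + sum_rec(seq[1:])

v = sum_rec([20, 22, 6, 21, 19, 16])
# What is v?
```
Call trace:
sum_rec(seq=[20, 22, 6, 21, 19, 16])
  sum_rec(seq=[22, 6, 21, 19, 16])
    sum_rec(seq=[6, 21, 19, 16])
      sum_rec(seq=[21, 19, 16])
        sum_rec(seq=[19, 16])
          sum_rec(seq=[16])
            sum_rec(seq=[])
            -> return 0
          -> return 16
        -> return 35
      -> return 56
    -> return 62
  -> return 84
-> return 104

Final answer: 104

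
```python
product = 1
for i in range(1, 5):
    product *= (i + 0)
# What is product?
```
Trace:
  product=1
  product=1, i=1
  product=2, i=2
  product=6, i=3
  product=24, i=4

Final answer: 24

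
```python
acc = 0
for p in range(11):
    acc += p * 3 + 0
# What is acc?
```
Trace:
  acc=0
  acc=0, p=0
  acc=3, p=1
  acc=9, p=2
  acc=18, p=3
  acc=30, p=4
  acc=45, p=5
  acc=63, p=6
  acc=84, p=7
  acc=108, p=8
  acc=135, p=9
  acc=165, p=10

Final answer: 165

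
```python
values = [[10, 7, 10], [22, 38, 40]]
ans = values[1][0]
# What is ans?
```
Trace:
  values=[[10, 7, 10], [22, 38, 40]]
  values=[[10, 7, 10], [22, 38, 40]], ans=22

Final answer: 22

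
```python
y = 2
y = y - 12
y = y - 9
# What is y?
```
Trace:
  y=2
  y=-10
  y=-19

Final answer: -19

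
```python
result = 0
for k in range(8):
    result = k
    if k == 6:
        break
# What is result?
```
Trace:
  result=0
  result=0, k=0
  result=1, k=1
  result=2, k=2
  result=3, k=3
  result=4, k=4
  result=5, k=5
  result=6, k=6

Final answer: 6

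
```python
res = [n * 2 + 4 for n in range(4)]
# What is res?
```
Trace:
  n=0
  n=1
  n=2
  n=3
  res=[4, 6, 8, 10]

Final answer: [4, 6, 8, 10]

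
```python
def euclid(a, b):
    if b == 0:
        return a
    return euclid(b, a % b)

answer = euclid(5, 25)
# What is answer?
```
Call trace:
euclid(a=5, b=25)
  euclid(a=25, b=5)
    euclid(a=5, b=0)
    -> return 5
  -> return 5
-> return 5

Final answer: 5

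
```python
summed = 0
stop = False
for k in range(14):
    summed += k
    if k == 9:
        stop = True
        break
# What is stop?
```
Trace:
  summed=0
  summed=0, stop=False
  summed=0, stop=False, k=0
  summed=1, stop=False, k=1
  summed=3, stop=False, k=2
  summed=6, stop=False, k=3
  summed=10, stop=False, k=4
  summed=15, stop=False, k=5
  summed=21, stop=False, k=6
  summed=28, stop=False, k=7
  summed=36, stop=False, k=8
  summed=45, stop=True, k=9

Final answer: True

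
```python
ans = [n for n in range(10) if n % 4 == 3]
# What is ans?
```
Trace:
  n=0
  n=1
  n=2
  n=3
  n=4
  n=5
  n=6
  n=7
  n=8
  n=9
  ans=[3, 7]

Final answer: [3, 7]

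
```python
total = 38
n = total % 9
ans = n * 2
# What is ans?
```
Trace:
  total=38
  total=38, n=2
  total=38, n=2, ans=4

Final answer: 4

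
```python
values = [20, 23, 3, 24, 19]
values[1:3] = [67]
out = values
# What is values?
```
Trace:
  values=[20, 23, 3, 24, 19]
  values=[20, 67, 24, 19]
  values=[20, 67, 24, 19], out=[20, 67, 24, 19]

Final answer: [20, 67, 24, 19]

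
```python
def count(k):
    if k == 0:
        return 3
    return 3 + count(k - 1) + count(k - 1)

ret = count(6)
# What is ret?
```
Call trace (a repeated sub-call is expanded the first time; later identical calls just restate its return value):
count(k=6)
  count(k=5)
    count(k=4)
      count(k=3)
        count(k=2)
          count(k=1)
            count(k=0)
            -> return 3
            count(k=0)
            -> return 3
          -> return 9
          count(k=1) -> return 9  (same call as traced above)
        -> return 21
        count(k=2) -> return 21  (same call as traced above)
      -> return 45
      count(k=3) -> return 45  (same call as traced above)
    -> return 93
    count(k=4) -> return 93  (same call as traced above)
  -> return 189
  count(k=5) -> return 189  (same call as traced above)
-> return 381

Final answer: 381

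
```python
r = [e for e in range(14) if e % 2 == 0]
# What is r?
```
Trace:
  e=0
  e=1
  e=2
  e=3
  e=4
  e=5
  e=6
  e=7
  e=8
  e=9
  e=10
  e=11
  e=12
  e=13
  r=[0, 2, 4, 6, 8, 10, 12]

Final answer: [0, 2, 4, 6, 8, 10, 12]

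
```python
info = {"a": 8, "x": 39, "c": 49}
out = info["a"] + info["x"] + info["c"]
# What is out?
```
Trace:
  info={'a': 8, 'x': 39, 'c': 49}
  info={'a': 8, 'x': 39, 'c': 49}, out=96

Final answer: 96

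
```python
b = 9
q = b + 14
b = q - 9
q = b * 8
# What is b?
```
Trace:
  b=9
  b=9, q=23
  b=14, q=23
  b=14, q=112

Final answer: 14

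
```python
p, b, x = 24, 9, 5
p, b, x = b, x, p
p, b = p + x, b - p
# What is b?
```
Trace:
  p=24, b=9, x=5
  p=9, b=5, x=24
  p=33, b=-4, x=24

Final answer: -4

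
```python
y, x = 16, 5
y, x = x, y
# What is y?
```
Trace:
  y=16, x=5
  y=5, x=16

Final answer: 5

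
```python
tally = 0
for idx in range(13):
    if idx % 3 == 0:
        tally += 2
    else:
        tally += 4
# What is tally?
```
Trace:
  tally=0
  tally=2, idx=0
  tally=6, idx=1
  tally=10, idx=2
  tally=12, idx=3
  tally=16, idx=4
  tally=20, idx=5
  tally=22, idx=6
  tally=26, idx=7
  tally=30, idx=8
  tally=32, idx=9
  tally=36, idx=10
  tally=40, idx=11
  tally=42, idx=12

Final answer: 42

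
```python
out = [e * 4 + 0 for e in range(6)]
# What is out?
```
Trace:
  e=0
  e=1
  e=2
  e=3
  e=4
  e=5
  out=[0, 4, 8, 12, 16, 20]

Final answer: [0, 4, 8, 12, 16, 20]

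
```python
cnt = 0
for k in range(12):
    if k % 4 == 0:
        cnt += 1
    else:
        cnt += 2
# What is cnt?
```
Trace:
  cnt=0
  cnt=1, k=0
  cnt=3, k=1
  cnt=5, k=2
  cnt=7, k=3
  cnt=8, k=4
  cnt=10, k=5
  cnt=12, k=6
  cnt=14, k=7
  cnt=15, k=8
  cnt=17, k=9
  cnt=19, k=10
  cnt=21, k=11

Final answer: 21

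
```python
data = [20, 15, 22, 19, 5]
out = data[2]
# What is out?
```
Trace:
  data=[20, 15, 22, 19, 5]
  data=[20, 15, 22, 19, 5], out=22

Final answer: 22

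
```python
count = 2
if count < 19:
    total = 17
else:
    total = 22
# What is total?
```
Trace:
  count=2
  count=2, total=17

Final answer: 17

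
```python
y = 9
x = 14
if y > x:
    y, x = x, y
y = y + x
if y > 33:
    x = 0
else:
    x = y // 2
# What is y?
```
Trace:
  y=9
  y=9, x=14
  y=9, x=14
  y=23, x=14
  y=23, x=11

Final answer: 23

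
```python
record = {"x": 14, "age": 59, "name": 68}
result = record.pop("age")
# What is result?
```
Trace:
  record={'x': 14, 'age': 59, 'name': 68}
  record={'x': 14, 'name': 68}, result=59

Final answer: 59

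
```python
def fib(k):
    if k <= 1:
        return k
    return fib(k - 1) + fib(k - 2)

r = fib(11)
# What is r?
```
Call trace (a repeated sub-call is expanded the first time; later identical calls just restate its return value):
fib(k=11)
  fib(k=10)
    fib(k=9)
      fib(k=8)
        fib(k=7)
          fib(k=6)
            fib(k=5)
              fib(k=4)
                fib(k=3)
                  fib(k=2)
                    fib(k=1)
                    -> return 1
                    fib(k=0)
                    -> return 0
                  -> return 1
                  fib(k=1)
                  -> return 1
                -> return 2
                fib(k=2) -> return 1  (same call as traced above)
              -> return 3
              fib(k=3) -> return 2  (same call as traced above)
            -> return 5
            fib(k=4) -> return 3  (same call as traced above)
          -> return 8
          fib(k=5) -> return 5  (same call as traced above)
        -> return 13
        fib(k=6) -> return 8  (same call as traced above)
      -> return 21
      fib(k=7) -> return 13  (same call as traced above)
    -> return 34
    fib(k=8) -> return 21  (same call as traced above)
  -> return 55
  fib(k=9) -> return 34  (same call as traced above)
-> return 89

Final answer: 89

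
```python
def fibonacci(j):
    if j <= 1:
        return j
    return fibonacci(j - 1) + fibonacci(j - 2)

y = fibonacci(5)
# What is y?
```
Call trace (a repeated sub-call is expanded the first time; later identical calls just restate its return value):
fibonacci(j=5)
  fibonacci(j=4)
    fibonacci(j=3)
      fibonacci(j=2)
        fibonacci(j=1)
        -> return 1
        fibonacci(j=0)
        -> return 0
      -> return 1
      fibonacci(j=1)
      -> return 1
    -> return 2
    fibonacci(j=2) -> return 1  (same call as traced above)
  -> return 3
  fibonacci(j=3) -> return 2  (same call as traced above)
-> return 5

Final answer: 5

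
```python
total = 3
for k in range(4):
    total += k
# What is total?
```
Trace:
  total=3
  total=3, k=0
  total=4, k=1
  total=6, k=2
  total=9, k=3

Final answer: 9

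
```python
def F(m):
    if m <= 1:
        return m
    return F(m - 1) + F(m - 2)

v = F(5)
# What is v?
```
Call trace (a repeated sub-call is expanded the first time; later identical calls just restate its return value):
F(m=5)
  F(m=4)
    F(m=3)
      F(m=2)
        F(m=1)
        -> return 1
        F(m=0)
        -> return 0
      -> return 1
      F(m=1)
      -> return 1
    -> return 2
    F(m=2) -> return 1  (same call as traced above)
  -> return 3
  F(m=3) -> return 2  (same call as traced above)
-> return 5

Final answer: 5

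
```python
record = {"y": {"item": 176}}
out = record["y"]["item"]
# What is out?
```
Trace:
  record={'y': {'item': 176}}
  record={'y': {'item': 176}}, out=176

Final answer: 176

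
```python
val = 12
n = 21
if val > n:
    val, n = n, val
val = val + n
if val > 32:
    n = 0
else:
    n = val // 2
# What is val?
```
Trace:
  val=12
  val=12, n=21
  val=12, n=21
  val=33, n=21
  val=33, n=0

Final answer: 33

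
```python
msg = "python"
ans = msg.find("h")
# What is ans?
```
Trace:
  msg='python'
  msg='python', ans=3

Final answer: 3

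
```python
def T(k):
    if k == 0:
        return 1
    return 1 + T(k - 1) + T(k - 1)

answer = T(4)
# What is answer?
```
Call trace (a repeated sub-call is expanded the first time; later identical calls just restate its return value):
T(k=4)
  T(k=3)
    T(k=2)
      T(k=1)
        T(k=0)
        -> return 1
        T(k=0)
        -> return 1
      -> return 3
      T(k=1) -> return 3  (same call as traced above)
    -> return 7
    T(k=2) -> return 7  (same call as traced above)
  -> return 15
  T(k=3) -> return 15  (same call as traced above)
-> return 31

Final answer: 31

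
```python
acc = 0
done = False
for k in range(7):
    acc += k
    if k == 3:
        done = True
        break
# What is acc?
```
Trace:
  acc=0
  acc=0, done=False
  acc=0, done=False, k=0
  acc=1, done=False, k=1
  acc=3, done=False, k=2
  acc=6, done=True, k=3

Final answer: 6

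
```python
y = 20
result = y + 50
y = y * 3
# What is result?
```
Trace:
  y=20
  y=20, result=70
  y=60, result=70

Final answer: 70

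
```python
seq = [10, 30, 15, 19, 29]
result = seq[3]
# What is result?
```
Trace:
  seq=[10, 30, 15, 19, 29]
  seq=[10, 30, 15, 19, 29], result=19

Final answer: 19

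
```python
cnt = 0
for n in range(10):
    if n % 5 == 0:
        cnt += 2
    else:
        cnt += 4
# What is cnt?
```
Trace:
  cnt=0
  cnt=2, n=0
  cnt=6, n=1
  cnt=10, n=2
  cnt=14, n=3
  cnt=18, n=4
  cnt=20, n=5
  cnt=24, n=6
  cnt=28, n=7
  cnt=32, n=8
  cnt=36, n=9

Final answer: 36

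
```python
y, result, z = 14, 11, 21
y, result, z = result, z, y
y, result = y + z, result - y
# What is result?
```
Trace:
  y=14, result=11, z=21
  y=11, result=21, z=14
  y=25, result=10, z=14

Final answer: 10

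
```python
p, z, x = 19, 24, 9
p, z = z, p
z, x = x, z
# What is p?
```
Trace:
  p=19, z=24, x=9
  p=24, z=19, x=9
  p=24, z=9, x=19

Final answer: 24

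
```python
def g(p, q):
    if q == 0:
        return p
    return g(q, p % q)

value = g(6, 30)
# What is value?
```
Call trace:
g(p=6, q=30)
  g(p=30, q=6)
    g(p=6, q=0)
    -> return 6
  -> return 6
-> return 6

Final answer: 6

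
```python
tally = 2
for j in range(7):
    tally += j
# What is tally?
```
Trace:
  tally=2
  tally=2, j=0
  tally=3, j=1
  tally=5, j=2
  tally=8, j=3
  tally=12, j=4
  tally=17, j=5
  tally=23, j=6

Final answer: 23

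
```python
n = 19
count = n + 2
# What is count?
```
Trace:
  n=19
  n=19, count=21

Final answer: 21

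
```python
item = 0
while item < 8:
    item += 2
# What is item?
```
Trace:
  item=0
  item=2
  item=4
  item=6
  item=8

Final answer: 8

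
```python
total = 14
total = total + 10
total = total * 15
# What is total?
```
Trace:
  total=14
  total=24
  total=360

Final answer: 360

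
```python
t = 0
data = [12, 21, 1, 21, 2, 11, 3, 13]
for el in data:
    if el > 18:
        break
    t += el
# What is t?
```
Trace:
  t=0
  t=12, el=12
  t=12, el=21

Final answer: 12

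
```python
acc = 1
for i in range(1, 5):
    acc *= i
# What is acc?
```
Trace:
  acc=1
  acc=1, i=1
  acc=2, i=2
  acc=6, i=3
  acc=24, i=4

Final answer: 24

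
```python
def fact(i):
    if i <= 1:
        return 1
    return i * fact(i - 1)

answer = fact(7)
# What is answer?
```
Call trace:
fact(i=7)
  fact(i=6)
    fact(i=5)
      fact(i=4)
        fact(i=3)
          fact(i=2)
            fact(i=1)
            -> return 1
          -> return 2
        -> return 6
      -> return 24
    -> return 120
  -> return 720
-> return 5040

Final answer: 5040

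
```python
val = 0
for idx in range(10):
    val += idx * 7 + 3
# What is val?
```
Trace:
  val=0
  val=3, idx=0
  val=13, idx=1
  val=30, idx=2
  val=54, idx=3
  val=85, idx=4
  val=123, idx=5
  val=168, idx=6
  val=220, idx=7
  val=279, idx=8
  val=345, idx=9

Final answer: 345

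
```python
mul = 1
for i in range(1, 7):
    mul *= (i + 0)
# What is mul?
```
Trace:
  mul=1
  mul=1, i=1
  mul=2, i=2
  mul=6, i=3
  mul=24, i=4
  mul=120, i=5
  mul=720, i=6

Final answer: 720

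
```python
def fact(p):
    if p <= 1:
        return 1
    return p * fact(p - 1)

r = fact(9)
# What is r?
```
Call trace:
fact(p=9)
  fact(p=8)
    fact(p=7)
      fact(p=6)
        fact(p=5)
          fact(p=4)
            fact(p=3)
              fact(p=2)
                fact(p=1)
                -> return 1
              -> return 2
            -> return 6
          -> return 24
        -> return 120
      -> return 720
    -> return 5040
  -> return 40320
-> return 362880

Final answer: 362880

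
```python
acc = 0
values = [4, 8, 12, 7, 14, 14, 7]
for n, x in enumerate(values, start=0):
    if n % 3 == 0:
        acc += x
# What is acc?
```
Trace:
  acc=0
  acc=4, n=0, x=4
  acc=4, n=1, x=8
  acc=4, n=2, x=12
  acc=11, n=3, x=7
  acc=11, n=4, x=14
  acc=11, n=5, x=14
  acc=18, n=6, x=7

Final answer: 18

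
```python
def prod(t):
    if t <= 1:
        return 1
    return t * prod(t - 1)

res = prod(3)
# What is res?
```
Call trace:
prod(t=3)
  prod(t=2)
    prod(t=1)
    -> return 1
  -> return 2
-> return 6

Final answer: 6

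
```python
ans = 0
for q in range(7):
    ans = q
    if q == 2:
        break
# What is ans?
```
Trace:
  ans=0
  ans=0, q=0
  ans=1, q=1
  ans=2, q=2

Final answer: 2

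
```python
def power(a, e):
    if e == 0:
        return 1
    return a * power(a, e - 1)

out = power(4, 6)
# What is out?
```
Call trace:
power(a=4, e=6)
  power(a=4, e=5)
    power(a=4, e=4)
      power(a=4, e=3)
        power(a=4, e=2)
          power(a=4, e=1)
            power(a=4, e=0)
            -> return 1
          -> return 4
        -> return 16
      -> return 64
    -> return 256
  -> return 1024
-> return 4096

Final answer: 4096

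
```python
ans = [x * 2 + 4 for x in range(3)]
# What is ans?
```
Trace:
  x=0
  x=1
  x=2
  ans=[4, 6, 8]

Final answer: [4, 6, 8]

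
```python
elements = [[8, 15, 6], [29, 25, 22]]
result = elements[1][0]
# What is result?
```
Trace:
  elements=[[8, 15, 6], [29, 25, 22]]
  elements=[[8, 15, 6], [29, 25, 22]], result=29

Final answer: 29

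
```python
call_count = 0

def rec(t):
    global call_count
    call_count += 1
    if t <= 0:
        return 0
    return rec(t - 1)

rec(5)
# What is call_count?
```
Call trace:
rec(t=5)
  rec(t=4)
    rec(t=3)
      rec(t=2)
        rec(t=1)
          rec(t=0)
          -> return 0
        -> return 0
      -> return 0
    -> return 0
  -> return 0
-> return 0

call_count is incremented once per call. rec is entered once for each t = 5, 4, 3, 2, 1, 0 (the t <= 0 call returns without recursing), i.e. 5 + 1 calls.
call_count = 6

Final answer: 6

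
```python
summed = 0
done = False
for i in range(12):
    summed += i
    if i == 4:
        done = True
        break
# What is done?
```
Trace:
  summed=0
  summed=0, done=False
  summed=0, done=False, i=0
  summed=1, done=False, i=1
  summed=3, done=False, i=2
  summed=6, done=False, i=3
  summed=10, done=True, i=4

Final answer: True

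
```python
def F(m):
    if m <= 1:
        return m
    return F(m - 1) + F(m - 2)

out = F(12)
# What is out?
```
Call trace (a repeated sub-call is expanded the first time; later identical calls just restate its return value):
F(m=12)
  F(m=11)
    F(m=10)
      F(m=9)
        F(m=8)
          F(m=7)
            F(m=6)
              F(m=5)
                F(m=4)
                  F(m=3)
                    F(m=2)
                      F(m=1)
                      -> return 1
                      F(m=0)
                      -> return 0
                    -> return 1
                    F(m=1)
                    -> return 1
                  -> return 2
                  F(m=2) -> return 1  (same call as traced above)
                -> return 3
                F(m=3) -> return 2  (same call as traced above)
              -> return 5
              F(m=4) -> return 3  (same call as traced above)
            -> return 8
            F(m=5) -> return 5  (same call as traced above)
          -> return 13
          F(m=6) -> return 8  (same call as traced above)
        -> return 21
        F(m=7) -> return 13  (same call as traced above)
      -> return 34
      F(m=8) -> return 21  (same call as traced above)
    -> return 55
    F(m=9) -> return 34  (same call as traced above)
  -> return 89
  F(m=10) -> return 55  (same call as traced above)
-> return 144

Final answer: 144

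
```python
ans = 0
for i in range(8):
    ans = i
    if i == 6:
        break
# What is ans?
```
Trace:
  ans=0
  ans=0, i=0
  ans=1, i=1
  ans=2, i=2
  ans=3, i=3
  ans=4, i=4
  ans=5, i=5
  ans=6, i=6

Final answer: 6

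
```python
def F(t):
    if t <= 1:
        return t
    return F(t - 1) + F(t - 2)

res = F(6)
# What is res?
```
Call trace (a repeated sub-call is expanded the first time; later identical calls just restate its return value):
F(t=6)
  F(t=5)
    F(t=4)
      F(t=3)
        F(t=2)
          F(t=1)
          -> return 1
          F(t=0)
          -> return 0
        -> return 1
        F(t=1)
        -> return 1
      -> return 2
      F(t=2) -> return 1  (same call as traced above)
    -> return 3
    F(t=3) -> return 2  (same call as traced above)
  -> return 5
  F(t=4) -> return 3  (same call as traced above)
-> return 8

Final answer: 8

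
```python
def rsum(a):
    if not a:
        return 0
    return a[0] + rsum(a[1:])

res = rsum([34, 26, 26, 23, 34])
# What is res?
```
Call trace:
rsum(a=[34, 26, 26, 23, 34])
  rsum(a=[26, 26, 23, 34])
    rsum(a=[26, 23, 34])
      rsum(a=[23, 34])
        rsum(a=[34])
          rsum(a=[])
          -> return 0
        -> return 34
      -> return 57
    -> return 83
  -> return 109
-> return 143

Final answer: 143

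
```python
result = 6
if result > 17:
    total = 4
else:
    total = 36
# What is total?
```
Trace:
  result=6
  result=6, total=36

Final answer: 36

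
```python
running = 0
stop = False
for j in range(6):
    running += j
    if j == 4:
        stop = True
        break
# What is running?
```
Trace:
  running=0
  running=0, stop=False
  running=0, stop=False, j=0
  running=1, stop=False, j=1
  running=3, stop=False, j=2
  running=6, stop=False, j=3
  running=10, stop=True, j=4

Final answer: 10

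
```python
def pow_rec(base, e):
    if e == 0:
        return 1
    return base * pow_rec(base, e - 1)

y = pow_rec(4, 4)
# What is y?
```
Call trace:
pow_rec(base=4, e=4)
  pow_rec(base=4, e=3)
    pow_rec(base=4, e=2)
      pow_rec(base=4, e=1)
        pow_rec(base=4, e=0)
        -> return 1
      -> return 4
    -> return 16
  -> return 64
-> return 256

Final answer: 256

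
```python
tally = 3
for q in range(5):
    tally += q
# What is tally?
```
Trace:
  tally=3
  tally=3, q=0
  tally=4, q=1
  tally=6, q=2
  tally=9, q=3
  tally=13, q=4

Final answer: 13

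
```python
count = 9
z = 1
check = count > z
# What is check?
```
Trace:
  count=9
  count=9, z=1
  count=9, z=1, check=True

Final answer: True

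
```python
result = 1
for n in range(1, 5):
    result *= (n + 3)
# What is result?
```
Trace:
  result=1
  result=4, n=1
  result=20, n=2
  result=120, n=3
  result=840, n=4

Final answer: 840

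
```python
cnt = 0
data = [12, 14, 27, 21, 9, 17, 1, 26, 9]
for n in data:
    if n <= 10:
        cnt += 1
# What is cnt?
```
Trace:
  cnt=0
  cnt=0, n=12
  cnt=0, n=14
  cnt=0, n=27
  cnt=0, n=21
  cnt=1, n=9
  cnt=1, n=17
  cnt=2, n=1
  cnt=2, n=26
  cnt=3, n=9

Final answer: 3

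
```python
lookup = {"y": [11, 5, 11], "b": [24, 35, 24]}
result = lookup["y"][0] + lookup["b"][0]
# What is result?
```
Trace:
  lookup={'y': [11, 5, 11], 'b': [24, 35, 24]}
  lookup={'y': [11, 5, 11], 'b': [24, 35, 24]}, result=35

Final answer: 35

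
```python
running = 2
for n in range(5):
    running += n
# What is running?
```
Trace:
  running=2
  running=2, n=0
  running=3, n=1
  running=5, n=2
  running=8, n=3
  running=12, n=4

Final answer: 12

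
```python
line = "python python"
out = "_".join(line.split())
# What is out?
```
Trace:
  line='python python'
  line='python python', out='python_python'

Final answer: 'python_python'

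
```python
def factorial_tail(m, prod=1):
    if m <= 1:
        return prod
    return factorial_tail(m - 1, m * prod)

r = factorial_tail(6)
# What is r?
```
Call trace:
factorial_tail(m=6, prod=1)
  factorial_tail(m=5, prod=6)
    factorial_tail(m=4, prod=30)
      factorial_tail(m=3, prod=120)
        factorial_tail(m=2, prod=360)
          factorial_tail(m=1, prod=720)
          -> return 720
        -> return 720
      -> return 720
    -> return 720
  -> return 720
-> return 720

Final answer: 720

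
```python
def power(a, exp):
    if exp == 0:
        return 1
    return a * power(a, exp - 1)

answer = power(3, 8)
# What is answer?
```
Call trace:
power(a=3, exp=8)
  power(a=3, exp=7)
    power(a=3, exp=6)
      power(a=3, exp=5)
        power(a=3, exp=4)
          power(a=3, exp=3)
            power(a=3, exp=2)
              power(a=3, exp=1)
                power(a=3, exp=0)
                -> return 1
              -> return 3
            -> return 9
          -> return 27
        -> return 81
      -> return 243
    -> return 729
  -> return 2187
-> return 6561

Final answer: 6561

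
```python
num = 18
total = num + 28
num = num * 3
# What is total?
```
Trace:
  num=18
  num=18, total=46
  num=54, total=46

Final answer: 46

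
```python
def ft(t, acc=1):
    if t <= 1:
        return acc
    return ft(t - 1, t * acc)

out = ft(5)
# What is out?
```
Call trace:
ft(t=5, acc=1)
  ft(t=4, acc=5)
    ft(t=3, acc=20)
      ft(t=2, acc=60)
        ft(t=1, acc=120)
        -> return 120
      -> return 120
    -> return 120
  -> return 120
-> return 120

Final answer: 120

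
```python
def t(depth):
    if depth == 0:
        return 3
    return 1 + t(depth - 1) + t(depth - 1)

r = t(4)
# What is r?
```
Call trace (a repeated sub-call is expanded the first time; later identical calls just restate its return value):
t(depth=4)
  t(depth=3)
    t(depth=2)
      t(depth=1)
        t(depth=0)
        -> return 3
        t(depth=0)
        -> return 3
      -> return 7
      t(depth=1) -> return 7  (same call as traced above)
    -> return 15
    t(depth=2) -> return 15  (same call as traced above)
  -> return 31
  t(depth=3) -> return 31  (same call as traced above)
-> return 63

Final answer: 63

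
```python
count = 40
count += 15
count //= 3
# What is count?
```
Trace:
  count=40
  count=55
  count=18

Final answer: 18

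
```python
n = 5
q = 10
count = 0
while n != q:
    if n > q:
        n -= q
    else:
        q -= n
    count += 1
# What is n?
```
Trace:
  n=5
  n=5, q=10
  n=5, q=10, count=0
  n=5, q=5, count=1

Final answer: 5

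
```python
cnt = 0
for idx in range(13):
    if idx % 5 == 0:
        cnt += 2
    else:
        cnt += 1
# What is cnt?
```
Trace:
  cnt=0
  cnt=2, idx=0
  cnt=3, idx=1
  cnt=4, idx=2
  cnt=5, idx=3
  cnt=6, idx=4
  cnt=8, idx=5
  cnt=9, idx=6
  cnt=10, idx=7
  cnt=11, idx=8
  cnt=12, idx=9
  cnt=14, idx=10
  cnt=15, idx=11
  cnt=16, idx=12

Final answer: 16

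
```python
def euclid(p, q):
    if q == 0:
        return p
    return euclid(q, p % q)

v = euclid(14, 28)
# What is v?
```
Call trace:
euclid(p=14, q=28)
  euclid(p=28, q=14)
    euclid(p=14, q=0)
    -> return 14
  -> return 14
-> return 14

Final answer: 14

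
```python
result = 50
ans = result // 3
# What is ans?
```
Trace:
  result=50
  result=50, ans=16

Final answer: 16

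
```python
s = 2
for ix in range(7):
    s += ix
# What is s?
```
Trace:
  s=2
  s=2, ix=0
  s=3, ix=1
  s=5, ix=2
  s=8, ix=3
  s=12, ix=4
  s=17, ix=5
  s=23, ix=6

Final answer: 23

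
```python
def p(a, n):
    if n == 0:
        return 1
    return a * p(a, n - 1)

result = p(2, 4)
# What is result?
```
Call trace:
p(a=2, n=4)
  p(a=2, n=3)
    p(a=2, n=2)
      p(a=2, n=1)
        p(a=2, n=0)
        -> return 1
      -> return 2
    -> return 4
  -> return 8
-> return 16

Final answer: 16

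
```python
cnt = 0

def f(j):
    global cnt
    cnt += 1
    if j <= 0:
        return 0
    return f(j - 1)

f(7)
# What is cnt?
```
Call trace:
f(j=7)
  f(j=6)
    f(j=5)
      f(j=4)
        f(j=3)
          f(j=2)
            f(j=1)
              f(j=0)
              -> return 0
            -> return 0
          -> return 0
        -> return 0
      -> return 0
    -> return 0
  -> return 0
-> return 0

cnt is incremented once per call. f is entered once for each j = 7, 6, 5, 4, 3, 2, 1, 0 (the j <= 0 call returns without recursing), i.e. 7 + 1 calls.
cnt = 8

Final answer: 8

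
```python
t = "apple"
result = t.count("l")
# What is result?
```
Trace:
  t='apple'
  t='apple', result=1

Final answer: 1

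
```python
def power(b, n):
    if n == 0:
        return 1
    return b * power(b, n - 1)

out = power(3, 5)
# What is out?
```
Call trace:
power(b=3, n=5)
  power(b=3, n=4)
    power(b=3, n=3)
      power(b=3, n=2)
        power(b=3, n=1)
          power(b=3, n=0)
          -> return 1
        -> return 3
      -> return 9
    -> return 27
  -> return 81
-> return 243

Final answer: 243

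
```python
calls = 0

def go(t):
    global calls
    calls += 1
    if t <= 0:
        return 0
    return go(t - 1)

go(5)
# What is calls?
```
Call trace:
go(t=5)
  go(t=4)
    go(t=3)
      go(t=2)
        go(t=1)
          go(t=0)
          -> return 0
        -> return 0
      -> return 0
    -> return 0
  -> return 0
-> return 0

calls is incremented once per call. go is entered once for each t = 5, 4, 3, 2, 1, 0 (the t <= 0 call returns without recursing), i.e. 5 + 1 calls.
calls = 6

Final answer: 6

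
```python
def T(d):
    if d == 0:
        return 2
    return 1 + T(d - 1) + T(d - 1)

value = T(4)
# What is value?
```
Call trace (a repeated sub-call is expanded the first time; later identical calls just restate its return value):
T(d=4)
  T(d=3)
    T(d=2)
      T(d=1)
        T(d=0)
        -> return 2
        T(d=0)
        -> return 2
      -> return 5
      T(d=1) -> return 5  (same call as traced above)
    -> return 11
    T(d=2) -> return 11  (same call as traced above)
  -> return 23
  T(d=3) -> return 23  (same call as traced above)
-> return 47

Final answer: 47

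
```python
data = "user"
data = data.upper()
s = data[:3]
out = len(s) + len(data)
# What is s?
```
Trace:
  data='user'
  data='USER'
  data='USER', s='USE'
  data='USER', s='USE', out=7

Final answer: 'USE'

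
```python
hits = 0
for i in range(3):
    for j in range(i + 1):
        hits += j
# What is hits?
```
Trace:
  hits=0
  hits=0, i=0, j=0
  hits=0, i=1, j=0
  hits=1, i=1, j=1
  hits=1, i=2, j=0
  hits=2, i=2, j=1
  hits=4, i=2, j=2

Final answer: 4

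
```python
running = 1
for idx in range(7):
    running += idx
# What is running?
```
Trace:
  running=1
  running=1, idx=0
  running=2, idx=1
  running=4, idx=2
  running=7, idx=3
  running=11, idx=4
  running=16, idx=5
  running=22, idx=6

Final answer: 22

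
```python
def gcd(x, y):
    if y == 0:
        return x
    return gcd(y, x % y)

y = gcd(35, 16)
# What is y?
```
Call trace:
gcd(x=35, y=16)
  gcd(x=16, y=3)
    gcd(x=3, y=1)
      gcd(x=1, y=0)
      -> return 1
    -> return 1
  -> return 1
-> return 1

Final answer: 1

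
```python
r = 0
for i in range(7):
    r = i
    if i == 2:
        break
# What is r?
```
Trace:
  r=0
  r=0, i=0
  r=1, i=1
  r=2, i=2

Final answer: 2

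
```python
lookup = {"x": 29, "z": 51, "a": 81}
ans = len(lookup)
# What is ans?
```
Trace:
  lookup={'x': 29, 'z': 51, 'a': 81}
  lookup={'x': 29, 'z': 51, 'a': 81}, ans=3

Final answer: 3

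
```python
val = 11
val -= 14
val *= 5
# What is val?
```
Trace:
  val=11
  val=-3
  val=-15

Final answer: -15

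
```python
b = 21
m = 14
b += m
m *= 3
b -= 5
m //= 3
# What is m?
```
Trace:
  b=21
  b=21, m=14
  b=35, m=14
  b=35, m=42
  b=30, m=42
  b=30, m=14

Final answer: 14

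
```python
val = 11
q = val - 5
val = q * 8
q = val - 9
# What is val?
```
Trace:
  val=11
  val=11, q=6
  val=48, q=6
  val=48, q=39

Final answer: 48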